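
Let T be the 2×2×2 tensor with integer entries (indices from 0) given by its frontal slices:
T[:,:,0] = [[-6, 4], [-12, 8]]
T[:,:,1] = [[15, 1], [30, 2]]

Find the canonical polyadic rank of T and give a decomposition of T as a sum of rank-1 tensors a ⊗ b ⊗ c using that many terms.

rank(T) = 2

Lower bound: the mode-2 unfolding of T (rows indexed by j, columns by (i,k) = (0,0), (0,1), (1,0), (1,1)) is [[-6, 15, -12, 30], [4, 1, 8, 2]].
There the 2×2 minor on rows j ∈ {0, 1}, columns (i,k) ∈ {(0,0), (0,1)} is det [[-6, 15], [4, 1]] = -66 ≠ 0, so this unfolding has rank ≥ 2; CP rank is at least every unfolding rank, so rank(T) ≥ 2. (This is only a lower bound: in general the CP rank may exceed every unfolding rank, so we still need to exhibit 2 rank-1 terms summing to T.)
Upper bound — finding two terms. Every mode-1 slice of T is a multiple of one matrix: T[i,:,:] = a[i]·M with a = [1, 2] and M = [[-6, 15], [4, 1]] (rows indexed by j, columns by k). So it suffices to write M as a sum of two rank-1 matrices.
Splitting M by its rows (j = 0, 1), M = [1, 0][-6, 15]ᵀ + [0, 1][4, 1]ᵀ.
Hence T = [1, 2] ⊗ [1, 0] ⊗ [-6, 15] + [1, 2] ⊗ [0, 1] ⊗ [4, 1], so rank(T) ≤ 2.
These bounds meet, so rank(T) = 2.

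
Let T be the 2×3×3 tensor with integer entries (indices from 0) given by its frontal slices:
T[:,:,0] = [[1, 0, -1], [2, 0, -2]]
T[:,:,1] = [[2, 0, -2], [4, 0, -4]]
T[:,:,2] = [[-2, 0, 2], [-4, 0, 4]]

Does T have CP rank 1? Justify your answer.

If T = a ⊗ b ⊗ c then every fibre of T is a multiple of the corresponding factor, so read the factors off the fibres through the nonzero entry T[0,0,0] = 1.
The mode-1 fibre T[:,0,0] = [1, 2] gives a = [1, 2] (primitive direction); the mode-2 fibre T[0,:,0] = [1, 0, -1] gives b = [1, 0, -1]; then c[k] = T[0,0,k] / (a[0]·b[0]) = [1, 2, -2] / 1 = [1, 2, -2].
Expanding [1, 2] ⊗ [1, 0, -1] ⊗ [1, 2, -2] reproduces all 18 entries of T, so T = [1, 2] ⊗ [1, 0, -1] ⊗ [1, 2, -2] and rank(T) ≤ 1.
Equivalently every frontal slice T[:,:,k] is c[k] times the rank-1 matrix [1, 2] ⊗ [1, 0, -1]. So T has rank 1 (it is nonzero).

Yes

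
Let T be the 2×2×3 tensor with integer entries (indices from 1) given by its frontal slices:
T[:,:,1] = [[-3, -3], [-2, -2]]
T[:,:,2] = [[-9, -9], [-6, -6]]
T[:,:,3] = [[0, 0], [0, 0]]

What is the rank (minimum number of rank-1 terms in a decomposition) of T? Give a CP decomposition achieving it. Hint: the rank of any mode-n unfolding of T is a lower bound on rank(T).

Lower bound: T ≠ 0 (e.g. T[1,1,1] = -3), so rank(T) ≥ 1.
Upper bound: if T = a (x) b (x) c then every fibre of T is a multiple of the corresponding factor, so read the factors off the fibres through the nonzero entry T[1,1,1] = -3.
The mode-1 fibre T[:,1,1] = [-3, -2] gives a = [3, 2] (primitive direction); the mode-2 fibre T[1,:,1] = [-3, -3] gives b = [1, 1]; then c[k] = T[1,1,k] / (a[1]·b[1]) = [-3, -9, 0] / 3 = [-1, -3, 0].
Expanding [3, 2] (x) [1, 1] (x) [-1, -3, 0] reproduces all 12 entries of T, so T = [3, 2] (x) [1, 1] (x) [-1, -3, 0] and rank(T) ≤ 1.
These bounds meet, so rank(T) = 1.
Check entry T[1,1,3] = 0: (3)·(1)·(0) = 0.

rank(T) = 1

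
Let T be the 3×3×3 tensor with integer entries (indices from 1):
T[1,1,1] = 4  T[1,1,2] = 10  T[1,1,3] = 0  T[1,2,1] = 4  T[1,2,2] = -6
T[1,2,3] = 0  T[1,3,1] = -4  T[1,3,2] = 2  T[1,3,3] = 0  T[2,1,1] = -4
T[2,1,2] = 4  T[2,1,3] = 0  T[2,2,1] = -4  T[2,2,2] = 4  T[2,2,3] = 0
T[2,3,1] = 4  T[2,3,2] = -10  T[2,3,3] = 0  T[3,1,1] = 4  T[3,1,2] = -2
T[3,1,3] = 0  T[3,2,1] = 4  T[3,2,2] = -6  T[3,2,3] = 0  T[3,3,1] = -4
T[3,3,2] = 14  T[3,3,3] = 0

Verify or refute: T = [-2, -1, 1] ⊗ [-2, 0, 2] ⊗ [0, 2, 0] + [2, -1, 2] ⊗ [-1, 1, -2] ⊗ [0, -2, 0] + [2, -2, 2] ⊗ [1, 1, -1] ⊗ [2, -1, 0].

Yes

Reconstruct entrywise from the claimed factors. For example, T[3,1,2] = -2 and Σₗ aₗ[3]bₗ[1]cₗ[2] = (1)·(-2)·(2) + (2)·(-1)·(-2) + (2)·(1)·(-1) = -2; checking all 27 entries, every one matches. The claim holds.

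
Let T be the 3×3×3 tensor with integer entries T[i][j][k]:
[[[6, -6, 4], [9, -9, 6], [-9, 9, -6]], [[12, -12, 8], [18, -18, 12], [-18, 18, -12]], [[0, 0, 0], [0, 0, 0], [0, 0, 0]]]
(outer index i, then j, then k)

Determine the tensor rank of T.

1

Lower bound: T ≠ 0 (e.g. T[0,0,0] = 6), so rank(T) ≥ 1.
Upper bound: if T = a ⊗ b ⊗ c then every fibre of T is a multiple of the corresponding factor, so read the factors off the fibres through the nonzero entry T[0,0,0] = 6.
The mode-1 fibre T[:,0,0] = [6, 12, 0] gives a = [1, 2, 0] (primitive direction); the mode-2 fibre T[0,:,0] = [6, 9, -9] gives b = [2, 3, -3]; then c[k] = T[0,0,k] / (a[0]·b[0]) = [6, -6, 4] / 2 = [3, -3, 2].
Expanding [1, 2, 0] ⊗ [2, 3, -3] ⊗ [3, -3, 2] reproduces all 27 entries of T, so T = [1, 2, 0] ⊗ [2, 3, -3] ⊗ [3, -3, 2] and rank(T) ≤ 1.
These bounds meet, so rank(T) = 1.
Check entry T[1,2,2] = -12: (2)·(-3)·(2) = -12.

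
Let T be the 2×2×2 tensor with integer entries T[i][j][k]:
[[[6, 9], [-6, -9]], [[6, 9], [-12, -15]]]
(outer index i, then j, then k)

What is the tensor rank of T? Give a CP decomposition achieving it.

rank(T) = 2

Lower bound: the mode-2 unfolding of T (rows indexed by j, columns by (i,k) = (0,0), (0,1), (1,0), (1,1)) is [[6, 9, 6, 9], [-6, -9, -12, -15]].
There the 2×2 minor on rows j ∈ {0, 1}, columns (i,k) ∈ {(0,0), (1,0)} is det [[6, 6], [-6, -12]] = -36 ≠ 0, so this unfolding has rank ≥ 2; CP rank is at least every unfolding rank, so rank(T) ≥ 2. (Flattening ranks never certify an upper bound on CP rank; for that we must actually write T with 2 rank-1 terms.)
Upper bound — finding two terms. Write S_k = T[:,:,k] for the frontal slices: S₀ = [[6, -6], [6, -12]], S₁ = [[9, -9], [9, -15]].
If T = a₁ ⊗ b₁ ⊗ c₁ + a₂ ⊗ b₂ ⊗ c₂ then each S_k = c₁[k]·a₁b₁ᵀ + c₂[k]·a₂b₂ᵀ. S₀ and S₁ are linearly independent, so a₁b₁ᵀ and a₂b₂ᵀ must span the same plane of matrices: they are the rank-1 matrices of the form x·S₀ + y·S₁.
det(x·S₀ + y·S₁) is −36·x² − 90·xy − 54·y² = (-18)·(2·x + 3·y)(x + y), vanishing at (x:y) = (3:-2) and (1:-1).
M₁ = 3·S₀ − 2·S₁ = [[0, 0], [0, -6]] = (-6)·(0, 1)(0, 1)ᵀ and M₂ = S₀ − S₁ = [[-3, 3], [-3, 3]] = (-3)·(1, 1)(1, -1)ᵀ, so take a₁ = (0, 1), b₁ = (0, 1), a₂ = (1, 1), b₂ = (1, -1).
Each slice is an integer combination of E₁ = a₁b₁ᵀ and E₂ = a₂b₂ᵀ: S₀ = −6·E₁ + 6·E₂, S₁ = −6·E₁ + 9·E₂; reading off coefficients, c₁ = (-6, -6) and c₂ = (6, 9).
Hence T = (0, 1) ⊗ (0, 1) ⊗ (-6, -6) + (1, 1) ⊗ (1, -1) ⊗ (6, 9), so rank(T) ≤ 2.
These bounds meet, so rank(T) = 2.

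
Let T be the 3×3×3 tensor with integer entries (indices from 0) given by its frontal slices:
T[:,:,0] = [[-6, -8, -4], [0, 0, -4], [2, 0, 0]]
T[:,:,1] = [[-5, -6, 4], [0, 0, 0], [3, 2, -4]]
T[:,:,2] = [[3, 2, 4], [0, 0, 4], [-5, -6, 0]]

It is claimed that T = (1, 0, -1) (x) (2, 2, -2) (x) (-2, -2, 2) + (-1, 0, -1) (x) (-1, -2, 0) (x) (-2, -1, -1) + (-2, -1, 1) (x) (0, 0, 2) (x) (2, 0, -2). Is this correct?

Yes

Reconstruct entrywise from the claimed factors. For example, T[2,1,2] = -6 and Σₗ aₗ[2]bₗ[1]cₗ[2] = (-1)·(2)·(2) + (-1)·(-2)·(-1) + (1)·(0)·(-2) = -6; checking all 27 entries, every one matches. The claim holds.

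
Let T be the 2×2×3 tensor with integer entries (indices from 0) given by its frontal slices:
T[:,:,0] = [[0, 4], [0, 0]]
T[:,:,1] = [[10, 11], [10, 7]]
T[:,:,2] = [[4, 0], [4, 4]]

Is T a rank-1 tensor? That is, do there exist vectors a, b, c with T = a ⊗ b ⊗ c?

The mode-3 unfolding of T (rows indexed by k, columns by (i,j) = (0,0), (0,1), (1,0), (1,1)) is [[0, 4, 0, 0], [10, 11, 10, 7], [4, 0, 4, 4]].
There the 3×3 minor on rows k ∈ {0, 1, 2}, columns (i,j) ∈ {(0,0), (0,1), (1,1)} is det [[0, 4, 0], [10, 11, 7], [4, 0, 4]] = -48 ≠ 0, so this unfolding has rank ≥ 3; CP rank is at least every unfolding rank, so rank(T) ≥ 3.
In particular rank(T) ≥ 3 > 1, so T is not rank-1.

No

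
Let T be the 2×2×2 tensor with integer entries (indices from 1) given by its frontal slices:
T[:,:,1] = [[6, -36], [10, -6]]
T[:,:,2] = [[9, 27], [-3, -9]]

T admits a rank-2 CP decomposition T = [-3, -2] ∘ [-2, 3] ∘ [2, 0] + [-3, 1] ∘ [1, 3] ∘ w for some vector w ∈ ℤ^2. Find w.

Subtract the known terms from T to get the rank-1 residual R = [-3, 1] ∘ [1, 3] ∘ w, so R[i,j,k] = a[i]·b[j]·w[k]. Pick indices with nonzero a[1]·b[1] = (-3)·(1) = -3. Only the fibre through (1,1,·) is needed: R[1,1,:] = T[1,1,:] − Σₗ aₗ[1]bₗ[1]cₗ = [6, 9] − (-3)·(-2)·[2, 0] = [-6, 9]. Then w[k] = R[1,1,k] / -3 for each k, giving w = [-6, 9] / -3 = [2, -3].

w = [2, -3]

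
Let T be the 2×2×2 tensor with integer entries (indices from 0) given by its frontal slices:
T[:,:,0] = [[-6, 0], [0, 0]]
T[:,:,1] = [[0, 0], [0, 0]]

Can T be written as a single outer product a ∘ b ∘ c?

The mode-1 fibre T[:,0,0] = [-6, 0] gives a = [1, 0] (primitive direction); the mode-2 fibre T[0,:,0] = [-6, 0] gives b = [1, 0]; then c[k] = T[0,0,k] / (a[0]·b[0]) = [-6, 0] / 1 = [-6, 0].
Expanding [1, 0] ∘ [1, 0] ∘ [-6, 0] reproduces all 8 entries of T, so T = [1, 0] ∘ [1, 0] ∘ [-6, 0] and rank(T) ≤ 1.
Equivalently every frontal slice T[:,:,k] is c[k] times the rank-1 matrix [1, 0] ∘ [1, 0]. So T has rank 1 (it is nonzero).

Yes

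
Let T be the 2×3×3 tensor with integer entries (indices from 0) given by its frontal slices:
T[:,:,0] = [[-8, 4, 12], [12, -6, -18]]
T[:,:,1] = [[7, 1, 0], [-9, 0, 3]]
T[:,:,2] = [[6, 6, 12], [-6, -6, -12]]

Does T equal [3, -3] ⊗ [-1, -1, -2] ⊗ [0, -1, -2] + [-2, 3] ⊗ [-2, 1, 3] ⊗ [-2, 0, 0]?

Reconstruct entry (0,0,1) from the claimed factors: Σₗ aₗ[0]bₗ[0]cₗ[1] = (3)·(-1)·(-1) + (-2)·(-2)·(0) = 3, but T[0,0,1] = 7. The claim is false.

No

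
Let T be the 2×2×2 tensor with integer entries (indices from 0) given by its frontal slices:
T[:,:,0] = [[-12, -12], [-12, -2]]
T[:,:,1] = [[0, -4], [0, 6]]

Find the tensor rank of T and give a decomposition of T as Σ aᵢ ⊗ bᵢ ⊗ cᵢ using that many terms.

rank(T) = 2

Lower bound: the mode-3 unfolding of T (rows indexed by k, columns by (i,j) = (0,0), (0,1), (1,0), (1,1)) is [[-12, -12, -12, -2], [0, -4, 0, 6]].
There the 2×2 minor on rows k ∈ {0, 1}, columns (i,j) ∈ {(0,0), (0,1)} is det [[-12, -12], [0, -4]] = 48 ≠ 0, so this unfolding has rank ≥ 2; CP rank is at least every unfolding rank, so rank(T) ≥ 2. (Unfolding ranks only ever bound the CP rank from below — rank(T) can be strictly larger than all of them — so the matching upper bound has to come from an explicit 2-term decomposition.)
Upper bound — finding two terms. Write S_k = T[:,:,k] for the frontal slices: S₀ = [[-12, -12], [-12, -2]], S₁ = [[0, -4], [0, 6]].
If T = a₁ ⊗ b₁ ⊗ c₁ + a₂ ⊗ b₂ ⊗ c₂ then each S_k = c₁[k]·a₁b₁ᵀ + c₂[k]·a₂b₂ᵀ. S₀ and S₁ are linearly independent, so a₁b₁ᵀ and a₂b₂ᵀ must span the same plane of matrices: they are the rank-1 matrices of the form x·S₀ + y·S₁.
det(x·S₀ + y·S₁) is −120·x² − 120·xy = (-120)·(x + y)(x), vanishing at (x:y) = (1:-1) and (0:1).
M₁ = S₀ − S₁ = [[-12, -8], [-12, -8]] = (-4)·(1, 1)(3, 2)ᵀ and M₂ = S₁ = [[0, -4], [0, 6]] = (-2)·(2, -3)(0, 1)ᵀ, so take a₁ = (1, 1), b₁ = (3, 2), a₂ = (2, -3), b₂ = (0, 1).
Each slice is an integer combination of E₁ = a₁b₁ᵀ and E₂ = a₂b₂ᵀ: S₀ = −4·E₁ − 2·E₂, S₁ = −2·E₂; reading off coefficients, c₁ = (-4, 0) and c₂ = (-2, -2).
Hence T = (1, 1) ⊗ (3, 2) ⊗ (-4, 0) + (2, -3) ⊗ (0, 1) ⊗ (-2, -2), so rank(T) ≤ 2.
These bounds meet, so rank(T) = 2.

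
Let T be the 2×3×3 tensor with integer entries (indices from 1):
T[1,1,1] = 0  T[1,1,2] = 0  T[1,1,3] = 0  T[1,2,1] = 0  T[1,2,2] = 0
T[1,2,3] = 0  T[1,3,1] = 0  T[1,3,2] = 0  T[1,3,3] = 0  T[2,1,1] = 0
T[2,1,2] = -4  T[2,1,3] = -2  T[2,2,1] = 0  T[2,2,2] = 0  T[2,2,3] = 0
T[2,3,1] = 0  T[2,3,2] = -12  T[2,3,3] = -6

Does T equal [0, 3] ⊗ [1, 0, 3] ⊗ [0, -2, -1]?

Reconstruct entry (2,1,2) from the claimed factors: Σₗ aₗ[2]bₗ[1]cₗ[2] = (3)·(1)·(-2) = -6, but T[2,1,2] = -4. The claim is false.

No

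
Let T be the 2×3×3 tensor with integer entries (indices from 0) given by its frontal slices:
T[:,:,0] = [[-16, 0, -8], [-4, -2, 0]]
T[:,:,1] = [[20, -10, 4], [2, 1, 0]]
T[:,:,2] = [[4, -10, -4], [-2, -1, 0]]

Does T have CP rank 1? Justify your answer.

No

The mode-2 unfolding of T (rows indexed by j, columns by (i,k) = (0,0), (0,1), (0,2), (1,0), (1,1), (1,2)) is [[-16, 20, 4, -4, 2, -2], [0, -10, -10, -2, 1, -1], [-8, 4, -4, 0, 0, 0]].
There the 3×3 minor on rows j ∈ {0, 1, 2}, columns (i,k) ∈ {(0,0), (0,1), (1,0)} is det [[-16, 20, -4], [0, -10, -2], [-8, 4, 0]] = 512 ≠ 0, so this unfolding has rank ≥ 3; CP rank is at least every unfolding rank, so rank(T) ≥ 3.
In particular rank(T) ≥ 3 > 1, so T is not rank-1.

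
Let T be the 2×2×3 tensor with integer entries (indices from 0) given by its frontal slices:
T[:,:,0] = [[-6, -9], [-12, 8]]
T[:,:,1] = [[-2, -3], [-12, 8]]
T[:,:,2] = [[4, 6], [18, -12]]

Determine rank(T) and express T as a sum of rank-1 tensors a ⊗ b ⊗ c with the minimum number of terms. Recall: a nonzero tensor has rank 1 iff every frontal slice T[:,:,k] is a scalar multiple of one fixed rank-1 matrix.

rank(T) = 2

Lower bound: the mode-2 unfolding of T (rows indexed by j, columns by (i,k) = (0,0), (0,1), (0,2), (1,0), (1,1), (1,2)) is [[-6, -2, 4, -12, -12, 18], [-9, -3, 6, 8, 8, -12]].
There the 2×2 minor on rows j ∈ {0, 1}, columns (i,k) ∈ {(0,0), (1,0)} is det [[-6, -12], [-9, 8]] = -156 ≠ 0, so this unfolding has rank ≥ 2; CP rank is at least every unfolding rank, so rank(T) ≥ 2. (Unfolding ranks only ever bound the CP rank from below — rank(T) can be strictly larger than all of them — so the matching upper bound has to come from an explicit 2-term decomposition.)
Upper bound — finding two terms. Write S_k = T[:,:,k] for the frontal slices: S₀ = [[-6, -9], [-12, 8]], S₁ = [[-2, -3], [-12, 8]], S₂ = [[4, 6], [18, -12]].
If T = a₁ ⊗ b₁ ⊗ c₁ + a₂ ⊗ b₂ ⊗ c₂ then each S_k = c₁[k]·a₁b₁ᵀ + c₂[k]·a₂b₂ᵀ. S₀ and S₁ are linearly independent, so a₁b₁ᵀ and a₂b₂ᵀ must span the same plane of matrices: they are the rank-1 matrices of the form x·S₀ + y·S₁.
det(x·S₀ + y·S₁) is −156·x² − 208·xy − 52·y² = (-52)·(x + y)(3·x + y), vanishing at (x:y) = (1:-1) and (1:-3).
M₁ = S₀ − S₁ = [[-4, -6], [0, 0]] = (-2)·(1, 0)(2, 3)ᵀ and M₂ = S₀ − 3·S₁ = [[0, 0], [24, -16]] = 8·(0, 1)(3, -2)ᵀ, so take a₁ = (1, 0), b₁ = (2, 3), a₂ = (0, 1), b₂ = (3, -2).
Each slice is an integer combination of E₁ = a₁b₁ᵀ and E₂ = a₂b₂ᵀ: S₀ = −3·E₁ − 4·E₂, S₁ = −E₁ − 4·E₂, S₂ = 2·E₁ + 6·E₂; reading off coefficients, c₁ = (-3, -1, 2) and c₂ = (-4, -4, 6).
Hence T = (1, 0) ⊗ (2, 3) ⊗ (-3, -1, 2) + (0, 1) ⊗ (3, -2) ⊗ (-4, -4, 6), so rank(T) ≤ 2.
These bounds meet, so rank(T) = 2.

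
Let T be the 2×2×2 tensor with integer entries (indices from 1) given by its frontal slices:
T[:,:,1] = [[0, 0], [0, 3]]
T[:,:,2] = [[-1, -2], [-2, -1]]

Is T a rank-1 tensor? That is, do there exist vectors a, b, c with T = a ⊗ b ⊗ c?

No

The mode-2 unfolding of T (rows indexed by j, columns by (i,k) = (1,1), (1,2), (2,1), (2,2)) is [[0, -1, 0, -2], [0, -2, 3, -1]].
There the 2×2 minor on rows j ∈ {1, 2}, columns (i,k) ∈ {(1,2), (2,1)} is det [[-1, 0], [-2, 3]] = -3 ≠ 0, so this unfolding has rank ≥ 2; CP rank is at least every unfolding rank, so rank(T) ≥ 2.
In particular rank(T) ≥ 2 > 1, so T is not rank-1.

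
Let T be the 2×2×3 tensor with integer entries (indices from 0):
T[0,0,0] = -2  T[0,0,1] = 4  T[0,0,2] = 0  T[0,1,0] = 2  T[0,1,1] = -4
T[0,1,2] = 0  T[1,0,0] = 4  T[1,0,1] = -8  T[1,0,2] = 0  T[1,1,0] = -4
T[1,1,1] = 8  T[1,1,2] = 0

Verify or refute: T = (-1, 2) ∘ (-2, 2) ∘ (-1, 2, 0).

Yes

Reconstruct entrywise from the claimed factors. For example, T[0,0,2] = 0 and Σₗ aₗ[0]bₗ[0]cₗ[2] = (-1)·(-2)·(0) = 0; checking all 12 entries, every one matches. The claim holds.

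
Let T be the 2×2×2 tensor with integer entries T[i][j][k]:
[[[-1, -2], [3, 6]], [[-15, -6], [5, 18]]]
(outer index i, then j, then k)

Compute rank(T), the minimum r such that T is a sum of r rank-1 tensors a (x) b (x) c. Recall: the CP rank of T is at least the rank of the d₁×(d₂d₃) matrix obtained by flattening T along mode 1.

Lower bound: the mode-2 unfolding of T (rows indexed by j, columns by (i,k) = (0,0), (0,1), (1,0), (1,1)) is [[-1, -2, -15, -6], [3, 6, 5, 18]].
There the 2×2 minor on rows j ∈ {0, 1}, columns (i,k) ∈ {(0,0), (1,0)} is det [[-1, -15], [3, 5]] = 40 ≠ 0, so this unfolding has rank ≥ 2; CP rank is at least every unfolding rank, so rank(T) ≥ 2. (Unfolding ranks only ever bound the CP rank from below — rank(T) can be strictly larger than all of them — so the matching upper bound has to come from an explicit 2-term decomposition.)
Upper bound — finding two terms. Write S_k = T[:,:,k] for the frontal slices: S₀ = [[-1, 3], [-15, 5]], S₁ = [[-2, 6], [-6, 18]].
If T = a₁ (x) b₁ (x) c₁ + a₂ (x) b₂ (x) c₂ then each S_k = c₁[k]·a₁b₁ᵀ + c₂[k]·a₂b₂ᵀ. S₀ and S₁ are linearly independent, so a₁b₁ᵀ and a₂b₂ᵀ must span the same plane of matrices: they are the rank-1 matrices of the form x·S₀ + y·S₁.
det(x·S₀ + y·S₁) is 40·x² + 80·xy = 40·(x + 2·y)(x), vanishing at (x:y) = (2:-1) and (0:1).
M₁ = 2·S₀ − S₁ = [[0, 0], [-24, -8]] = (-8)·[0, 1][3, 1]ᵀ and M₂ = S₁ = [[-2, 6], [-6, 18]] = (-2)·[1, 3][1, -3]ᵀ, so take a₁ = [0, 1], b₁ = [3, 1], a₂ = [1, 3], b₂ = [1, -3].
Each slice is an integer combination of E₁ = a₁b₁ᵀ and E₂ = a₂b₂ᵀ: S₀ = −4·E₁ − E₂, S₁ = −2·E₂; reading off coefficients, c₁ = [-4, 0] and c₂ = [-1, -2].
Hence T = [0, 1] (x) [3, 1] (x) [-4, 0] + [1, 3] (x) [1, -3] (x) [-1, -2], so rank(T) ≤ 2.
These bounds meet, so rank(T) = 2.

2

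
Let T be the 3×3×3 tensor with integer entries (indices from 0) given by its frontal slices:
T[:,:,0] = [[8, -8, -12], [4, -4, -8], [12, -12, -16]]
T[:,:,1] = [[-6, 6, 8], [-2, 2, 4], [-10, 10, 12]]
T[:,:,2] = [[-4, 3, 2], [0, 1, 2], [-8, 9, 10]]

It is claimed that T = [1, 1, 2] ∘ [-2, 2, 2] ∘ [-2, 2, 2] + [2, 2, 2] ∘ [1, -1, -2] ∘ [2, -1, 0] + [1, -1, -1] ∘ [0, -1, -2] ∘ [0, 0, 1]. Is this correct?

Reconstruct entry (1,0,0) from the claimed factors: Σₗ aₗ[1]bₗ[0]cₗ[0] = (1)·(-2)·(-2) + (2)·(1)·(2) + (-1)·(0)·(0) = 8, but T[1,0,0] = 4. The claim is false.

No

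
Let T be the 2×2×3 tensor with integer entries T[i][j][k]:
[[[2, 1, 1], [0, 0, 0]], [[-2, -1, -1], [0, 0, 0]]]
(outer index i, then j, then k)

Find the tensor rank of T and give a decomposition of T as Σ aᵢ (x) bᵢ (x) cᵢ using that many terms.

Lower bound: T ≠ 0 (e.g. T[0,0,0] = 2), so rank(T) ≥ 1.
Upper bound: if T = a (x) b (x) c then every fibre of T is a multiple of the corresponding factor, so read the factors off the fibres through the nonzero entry T[0,0,0] = 2.
The mode-1 fibre T[:,0,0] = [2, -2] gives a = (1, -1) (primitive direction); the mode-2 fibre T[0,:,0] = [2, 0] gives b = (1, 0); then c[k] = T[0,0,k] / (a[0]·b[0]) = [2, 1, 1] / 1 = (2, 1, 1).
Expanding (1, -1) (x) (1, 0) (x) (2, 1, 1) reproduces all 12 entries of T, so T = (1, -1) (x) (1, 0) (x) (2, 1, 1) and rank(T) ≤ 1.
These bounds meet, so rank(T) = 1.

rank(T) = 1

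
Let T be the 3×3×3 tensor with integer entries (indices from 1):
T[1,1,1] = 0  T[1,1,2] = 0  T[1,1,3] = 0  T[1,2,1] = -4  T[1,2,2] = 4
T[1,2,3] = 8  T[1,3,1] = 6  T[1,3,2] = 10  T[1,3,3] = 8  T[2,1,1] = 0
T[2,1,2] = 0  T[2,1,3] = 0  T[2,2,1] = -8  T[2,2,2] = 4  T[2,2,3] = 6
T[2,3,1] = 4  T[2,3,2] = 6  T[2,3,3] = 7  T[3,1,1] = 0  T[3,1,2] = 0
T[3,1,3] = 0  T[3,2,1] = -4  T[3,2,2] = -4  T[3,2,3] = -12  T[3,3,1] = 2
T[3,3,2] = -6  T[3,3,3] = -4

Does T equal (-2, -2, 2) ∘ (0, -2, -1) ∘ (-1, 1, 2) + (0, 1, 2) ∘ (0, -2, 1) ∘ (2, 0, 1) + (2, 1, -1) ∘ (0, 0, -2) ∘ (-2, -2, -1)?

Yes

Reconstruct entrywise from the claimed factors. For example, T[2,2,3] = 6 and Σₗ aₗ[2]bₗ[2]cₗ[3] = (-2)·(-2)·(2) + (1)·(-2)·(1) + (1)·(0)·(-1) = 6; checking all 27 entries, every one matches. The claim holds.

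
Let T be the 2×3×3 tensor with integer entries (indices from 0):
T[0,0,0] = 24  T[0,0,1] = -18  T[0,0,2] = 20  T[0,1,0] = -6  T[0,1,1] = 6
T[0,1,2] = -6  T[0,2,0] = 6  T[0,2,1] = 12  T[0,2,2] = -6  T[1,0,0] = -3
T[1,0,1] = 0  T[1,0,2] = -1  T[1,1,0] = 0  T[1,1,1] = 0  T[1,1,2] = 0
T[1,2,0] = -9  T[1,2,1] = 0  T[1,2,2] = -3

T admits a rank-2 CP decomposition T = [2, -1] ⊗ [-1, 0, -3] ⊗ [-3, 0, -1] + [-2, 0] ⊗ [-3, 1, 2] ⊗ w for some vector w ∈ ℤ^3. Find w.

w = [3, -3, 3]

Subtract the known terms from T to get the rank-1 residual R = [-2, 0] ⊗ [-3, 1, 2] ⊗ w, so R[i,j,k] = a[i]·b[j]·w[k]. Pick indices with nonzero a[0]·b[0] = (-2)·(-3) = 6. Only the fibre through (0,0,·) is needed: R[0,0,:] = T[0,0,:] − Σₗ aₗ[0]bₗ[0]cₗ = [24, -18, 20] − (2)·(-1)·[-3, 0, -1] = [18, -18, 18]. Then w[k] = R[0,0,k] / 6 for each k, giving w = [18, -18, 18] / 6 = [3, -3, 3].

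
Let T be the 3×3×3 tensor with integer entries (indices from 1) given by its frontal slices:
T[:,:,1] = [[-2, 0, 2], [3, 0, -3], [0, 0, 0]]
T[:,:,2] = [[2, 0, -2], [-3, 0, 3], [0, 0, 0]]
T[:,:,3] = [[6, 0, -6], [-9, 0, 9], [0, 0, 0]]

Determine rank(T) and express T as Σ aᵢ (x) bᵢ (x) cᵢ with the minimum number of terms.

Lower bound: T ≠ 0 (e.g. T[1,1,1] = -2), so rank(T) ≥ 1.
Upper bound: the mode-1 fibre T[:,1,1] = [-2, 3, 0] gives a = [2, -3, 0] (primitive direction); the mode-2 fibre T[1,:,1] = [-2, 0, 2] gives b = [1, 0, -1]; then c[k] = T[1,1,k] / (a[1]·b[1]) = [-2, 2, 6] / 2 = [-1, 1, 3].
Expanding [2, -3, 0] (x) [1, 0, -1] (x) [-1, 1, 3] reproduces all 27 entries of T, so T = [2, -3, 0] (x) [1, 0, -1] (x) [-1, 1, 3] and rank(T) ≤ 1.
These bounds meet, so rank(T) = 1.

rank(T) = 1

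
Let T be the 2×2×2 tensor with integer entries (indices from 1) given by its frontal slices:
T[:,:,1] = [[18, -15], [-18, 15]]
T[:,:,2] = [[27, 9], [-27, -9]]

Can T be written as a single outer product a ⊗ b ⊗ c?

No

The mode-3 unfolding of T (rows indexed by k, columns by (i,j) = (1,1), (1,2), (2,1), (2,2)) is [[18, -15, -18, 15], [27, 9, -27, -9]].
There the 2×2 minor on rows k ∈ {1, 2}, columns (i,j) ∈ {(1,1), (1,2)} is det [[18, -15], [27, 9]] = 567 ≠ 0, so this unfolding has rank ≥ 2; CP rank is at least every unfolding rank, so rank(T) ≥ 2.
In particular rank(T) ≥ 2 > 1, so T is not rank-1.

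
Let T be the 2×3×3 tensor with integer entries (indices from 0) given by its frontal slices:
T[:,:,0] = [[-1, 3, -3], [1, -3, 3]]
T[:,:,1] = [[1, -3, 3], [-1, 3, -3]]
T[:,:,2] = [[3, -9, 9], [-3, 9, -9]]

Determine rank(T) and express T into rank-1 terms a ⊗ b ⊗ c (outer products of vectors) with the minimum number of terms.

Lower bound: T ≠ 0 (e.g. T[0,0,0] = -1), so rank(T) ≥ 1.
Upper bound: the mode-1 fibre T[:,0,0] = [-1, 1] gives a = (1, -1) (primitive direction); the mode-2 fibre T[0,:,0] = [-1, 3, -3] gives b = (1, -3, 3); then c[k] = T[0,0,k] / (a[0]·b[0]) = [-1, 1, 3] / 1 = (-1, 1, 3).
Expanding (1, -1) ⊗ (1, -3, 3) ⊗ (-1, 1, 3) reproduces all 18 entries of T, so T = (1, -1) ⊗ (1, -3, 3) ⊗ (-1, 1, 3) and rank(T) ≤ 1.
These bounds meet, so rank(T) = 1.

rank(T) = 1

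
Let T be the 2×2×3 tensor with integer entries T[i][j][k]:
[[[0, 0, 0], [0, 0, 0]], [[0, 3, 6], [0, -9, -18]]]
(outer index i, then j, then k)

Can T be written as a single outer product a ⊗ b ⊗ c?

If T = a ⊗ b ⊗ c then every fibre of T is a multiple of the corresponding factor, so read the factors off the fibres through the nonzero entry T[1,0,1] = 3.
The mode-1 fibre T[:,0,1] = [0, 3] gives a = [0, 1] (primitive direction); the mode-2 fibre T[1,:,1] = [3, -9] gives b = [1, -3]; then c[k] = T[1,0,k] / (a[1]·b[0]) = [0, 3, 6] / 1 = [0, 3, 6].
Expanding [0, 1] ⊗ [1, -3] ⊗ [0, 3, 6] reproduces all 12 entries of T, so T = [0, 1] ⊗ [1, -3] ⊗ [0, 3, 6] and rank(T) ≤ 1.
Equivalently every frontal slice T[:,:,k] is c[k] times the rank-1 matrix [0, 1] ⊗ [1, -3]. So T has rank 1 (it is nonzero).

Yes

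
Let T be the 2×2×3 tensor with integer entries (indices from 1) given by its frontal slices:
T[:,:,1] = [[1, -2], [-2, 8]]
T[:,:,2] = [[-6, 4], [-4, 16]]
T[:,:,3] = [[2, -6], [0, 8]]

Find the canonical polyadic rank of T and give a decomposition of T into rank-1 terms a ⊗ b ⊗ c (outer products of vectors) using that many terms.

rank(T) = 3

Lower bound: the mode-3 unfolding of T (rows indexed by k, columns by (i,j) = (1,1), (1,2), (2,1), (2,2)) is [[1, -2, -2, 8], [-6, 4, -4, 16], [2, -6, 0, 8]].
There the 3×3 minor on rows k ∈ {1, 2, 3}, columns (i,j) ∈ {(1,1), (1,2), (2,1)} is det [[1, -2, -2], [-6, 4, -4], [2, -6, 0]] = -64 ≠ 0, so this unfolding has rank ≥ 3; CP rank is at least every unfolding rank, so rank(T) ≥ 3. (Unfolding ranks only ever bound the CP rank from below — rank(T) can be strictly larger than all of them — so the matching upper bound has to come from an explicit 3-term decomposition.)
Upper bound: T is a sum of 3 rank-1 terms, T = [1, -2] ⊗ [0, 1] ⊗ [-2, -4, -4] + [1, 0] ⊗ [1, -1] ⊗ [2, -4, 2] + [1, 2] ⊗ [1, -2] ⊗ [-1, -2, 0] (one valid choice — decompositions are not unique — normalised so each a, b is primitive with positive first nonzero entry; check it by expanding all entries), so rank(T) ≤ 3.
These bounds meet, so rank(T) = 3.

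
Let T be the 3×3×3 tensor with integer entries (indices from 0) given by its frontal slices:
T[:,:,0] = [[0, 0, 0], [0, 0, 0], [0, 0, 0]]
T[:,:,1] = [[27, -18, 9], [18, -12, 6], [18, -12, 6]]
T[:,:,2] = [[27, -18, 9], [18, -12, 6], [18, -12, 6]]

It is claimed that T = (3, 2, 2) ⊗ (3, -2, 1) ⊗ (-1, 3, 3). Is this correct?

Reconstruct entry (0,0,0) from the claimed factors: Σₗ aₗ[0]bₗ[0]cₗ[0] = (3)·(3)·(-1) = -9, but T[0,0,0] = 0. The claim is false.

No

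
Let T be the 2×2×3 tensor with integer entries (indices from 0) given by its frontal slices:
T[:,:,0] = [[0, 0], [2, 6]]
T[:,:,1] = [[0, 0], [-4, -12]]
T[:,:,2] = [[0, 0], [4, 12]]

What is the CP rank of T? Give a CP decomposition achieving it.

rank(T) = 1

Lower bound: T ≠ 0 (e.g. T[1,0,0] = 2), so rank(T) ≥ 1.
Upper bound: if T = a ∘ b ∘ c then every fibre of T is a multiple of the corresponding factor, so read the factors off the fibres through the nonzero entry T[1,0,0] = 2.
The mode-1 fibre T[:,0,0] = [0, 2] gives a = [0, 1] (primitive direction); the mode-2 fibre T[1,:,0] = [2, 6] gives b = [1, 3]; then c[k] = T[1,0,k] / (a[1]·b[0]) = [2, -4, 4] / 1 = [2, -4, 4].
Expanding [0, 1] ∘ [1, 3] ∘ [2, -4, 4] reproduces all 12 entries of T, so T = [0, 1] ∘ [1, 3] ∘ [2, -4, 4] and rank(T) ≤ 1.
These bounds meet, so rank(T) = 1.
Check entry T[0,1,0] = 0: (0)·(3)·(2) = 0.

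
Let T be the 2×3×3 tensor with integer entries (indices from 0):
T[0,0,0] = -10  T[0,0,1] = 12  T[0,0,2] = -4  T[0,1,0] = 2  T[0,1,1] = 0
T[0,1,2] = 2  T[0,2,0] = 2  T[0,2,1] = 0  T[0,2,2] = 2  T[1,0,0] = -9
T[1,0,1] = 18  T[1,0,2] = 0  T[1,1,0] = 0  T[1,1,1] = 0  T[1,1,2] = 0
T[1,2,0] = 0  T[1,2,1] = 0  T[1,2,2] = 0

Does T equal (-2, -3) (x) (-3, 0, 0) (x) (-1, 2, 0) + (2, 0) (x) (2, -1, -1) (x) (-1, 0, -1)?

Yes

Reconstruct entrywise from the claimed factors. For example, T[1,2,0] = 0 and Σₗ aₗ[1]bₗ[2]cₗ[0] = (-3)·(0)·(-1) + (0)·(-1)·(-1) = 0; checking all 18 entries, every one matches. The claim holds.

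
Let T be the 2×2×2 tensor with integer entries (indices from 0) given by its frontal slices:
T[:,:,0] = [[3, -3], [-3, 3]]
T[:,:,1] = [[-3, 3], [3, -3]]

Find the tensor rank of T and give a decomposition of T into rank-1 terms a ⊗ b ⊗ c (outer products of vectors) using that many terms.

rank(T) = 1

Lower bound: T ≠ 0 (e.g. T[0,0,0] = 3), so rank(T) ≥ 1.
Upper bound: if T = a ⊗ b ⊗ c then every fibre of T is a multiple of the corresponding factor, so read the factors off the fibres through the nonzero entry T[0,0,0] = 3.
The mode-1 fibre T[:,0,0] = [3, -3] gives a = [1, -1] (primitive direction); the mode-2 fibre T[0,:,0] = [3, -3] gives b = [1, -1]; then c[k] = T[0,0,k] / (a[0]·b[0]) = [3, -3] / 1 = [3, -3].
Expanding [1, -1] ⊗ [1, -1] ⊗ [3, -3] reproduces all 8 entries of T, so T = [1, -1] ⊗ [1, -1] ⊗ [3, -3] and rank(T) ≤ 1.
These bounds meet, so rank(T) = 1.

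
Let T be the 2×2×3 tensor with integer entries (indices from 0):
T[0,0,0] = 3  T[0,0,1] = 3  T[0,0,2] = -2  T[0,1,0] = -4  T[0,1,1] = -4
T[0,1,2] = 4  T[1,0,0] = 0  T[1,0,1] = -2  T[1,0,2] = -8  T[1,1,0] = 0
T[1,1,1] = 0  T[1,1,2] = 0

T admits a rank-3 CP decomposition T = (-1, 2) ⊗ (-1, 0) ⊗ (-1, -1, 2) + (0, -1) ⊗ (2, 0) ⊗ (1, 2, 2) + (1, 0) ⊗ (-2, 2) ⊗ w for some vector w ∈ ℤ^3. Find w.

Subtract the known terms from T to get the rank-1 residual R = (1, 0) ⊗ (-2, 2) ⊗ w, so R[i,j,k] = a[i]·b[j]·w[k]. Pick indices with nonzero a[0]·b[0] = (1)·(-2) = -2. Only the fibre through (0,0,·) is needed: R[0,0,:] = T[0,0,:] − Σₗ aₗ[0]bₗ[0]cₗ = [3, 3, -2] − (-1)·(-1)·(-1, -1, 2) − (0)·(2)·(1, 2, 2) = [4, 4, -4]. Then w[k] = R[0,0,k] / -2 for each k, giving w = [4, 4, -4] / -2 = (-2, -2, 2).

w = (-2, -2, 2)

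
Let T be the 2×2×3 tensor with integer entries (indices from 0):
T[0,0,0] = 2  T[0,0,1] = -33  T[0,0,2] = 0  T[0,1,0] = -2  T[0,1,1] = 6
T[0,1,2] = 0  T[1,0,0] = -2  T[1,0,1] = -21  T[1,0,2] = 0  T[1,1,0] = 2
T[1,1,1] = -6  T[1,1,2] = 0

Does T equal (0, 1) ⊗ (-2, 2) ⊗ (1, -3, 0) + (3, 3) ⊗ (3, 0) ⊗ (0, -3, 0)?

No

Reconstruct entry (0,0,0) from the claimed factors: Σₗ aₗ[0]bₗ[0]cₗ[0] = (0)·(-2)·(1) + (3)·(3)·(0) = 0, but T[0,0,0] = 2. The claim is false.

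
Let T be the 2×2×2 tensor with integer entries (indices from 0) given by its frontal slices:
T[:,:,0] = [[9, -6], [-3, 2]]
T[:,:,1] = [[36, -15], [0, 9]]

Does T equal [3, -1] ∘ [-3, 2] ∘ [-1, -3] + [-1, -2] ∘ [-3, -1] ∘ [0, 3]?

No

Reconstruct entry (1,0,1) from the claimed factors: Σₗ aₗ[1]bₗ[0]cₗ[1] = (-1)·(-3)·(-3) + (-2)·(-3)·(3) = 9, but T[1,0,1] = 0. The claim is false.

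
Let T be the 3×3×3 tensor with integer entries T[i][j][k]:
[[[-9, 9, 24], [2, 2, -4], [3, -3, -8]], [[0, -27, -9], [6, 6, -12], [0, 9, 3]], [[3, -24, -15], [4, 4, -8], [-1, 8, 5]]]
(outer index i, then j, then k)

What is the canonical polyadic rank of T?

2

Lower bound: the mode-3 unfolding of T (rows indexed by k, columns by (i,j) = (0,0), (0,1), (0,2), (1,0), (1,1), (1,2), (2,0), (2,1), (2,2)) is [[-9, 2, 3, 0, 6, 0, 3, 4, -1], [9, 2, -3, -27, 6, 9, -24, 4, 8], [24, -4, -8, -9, -12, 3, -15, -8, 5]].
There the 2×2 minor on rows k ∈ {0, 1}, columns (i,j) ∈ {(0,0), (0,1)} is det [[-9, 2], [9, 2]] = -36 ≠ 0, so this unfolding has rank ≥ 2; CP rank is at least every unfolding rank, so rank(T) ≥ 2. (Flattening ranks never certify an upper bound on CP rank; for that we must actually write T with 2 rank-1 terms.)
Upper bound — finding two terms. Write S_k = T[:,:,k] for the frontal slices: S₀ = [[-9, 2, 3], [0, 6, 0], [3, 4, -1]], S₁ = [[9, 2, -3], [-27, 6, 9], [-24, 4, 8]], S₂ = [[24, -4, -8], [-9, -12, 3], [-15, -8, 5]].
If T = a₁ ⊗ b₁ ⊗ c₁ + a₂ ⊗ b₂ ⊗ c₂ then each S_k = c₁[k]·a₁b₁ᵀ + c₂[k]·a₂b₂ᵀ. S₀ and S₁ are linearly independent, so a₁b₁ᵀ and a₂b₂ᵀ must span the same plane of matrices: they are the rank-1 matrices of the form x·S₀ + y·S₁.
The 2×2 minor of x·S₀ + y·S₁ on rows {0,1}, columns {0,1} is −54·x² + 54·xy + 108·y² = (-54)·(x − 2·y)(x + y), vanishing at (x:y) = (2:1) and (1:-1).
M₁ = 2·S₀ + S₁ = [[-9, 6, 3], [-27, 18, 9], [-18, 12, 6]] = (-3)·(1, 3, 2)(3, -2, -1)ᵀ and M₂ = S₀ − S₁ = [[-18, 0, 6], [27, 0, -9], [27, 0, -9]] = (-3)·(2, -3, -3)(3, 0, -1)ᵀ, so take a₁ = (1, 3, 2), b₁ = (3, -2, -1), a₂ = (2, -3, -3), b₂ = (3, 0, -1).
Each slice is an integer combination of E₁ = a₁b₁ᵀ and E₂ = a₂b₂ᵀ: S₀ = −E₁ − E₂, S₁ = −E₁ + 2·E₂, S₂ = 2·E₁ + 3·E₂; reading off coefficients, c₁ = (-1, -1, 2) and c₂ = (-1, 2, 3).
Hence T = (1, 3, 2) ⊗ (3, -2, -1) ⊗ (-1, -1, 2) + (2, -3, -3) ⊗ (3, 0, -1) ⊗ (-1, 2, 3), so rank(T) ≤ 2.
These bounds meet, so rank(T) = 2.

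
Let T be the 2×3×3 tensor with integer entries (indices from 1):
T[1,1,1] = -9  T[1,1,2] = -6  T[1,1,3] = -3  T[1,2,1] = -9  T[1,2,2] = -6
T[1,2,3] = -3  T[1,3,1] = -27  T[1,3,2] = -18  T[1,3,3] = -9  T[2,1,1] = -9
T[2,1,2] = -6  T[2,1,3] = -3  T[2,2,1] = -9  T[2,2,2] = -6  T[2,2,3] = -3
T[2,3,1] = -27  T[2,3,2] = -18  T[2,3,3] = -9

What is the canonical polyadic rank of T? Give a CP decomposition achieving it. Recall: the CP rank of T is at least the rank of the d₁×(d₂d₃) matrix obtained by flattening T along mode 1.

Lower bound: T ≠ 0 (e.g. T[1,1,1] = -9), so rank(T) ≥ 1.
Upper bound: if T = a ⊗ b ⊗ c then every fibre of T is a multiple of the corresponding factor, so read the factors off the fibres through the nonzero entry T[1,1,1] = -9.
The mode-1 fibre T[:,1,1] = [-9, -9] gives a = [1, 1] (primitive direction); the mode-2 fibre T[1,:,1] = [-9, -9, -27] gives b = [1, 1, 3]; then c[k] = T[1,1,k] / (a[1]·b[1]) = [-9, -6, -3] / 1 = [-9, -6, -3].
Expanding [1, 1] ⊗ [1, 1, 3] ⊗ [-9, -6, -3] reproduces all 18 entries of T, so T = [1, 1] ⊗ [1, 1, 3] ⊗ [-9, -6, -3] and rank(T) ≤ 1.
These bounds meet, so rank(T) = 1.
Check entry T[2,2,2] = -6: (1)·(1)·(-6) = -6.

rank(T) = 1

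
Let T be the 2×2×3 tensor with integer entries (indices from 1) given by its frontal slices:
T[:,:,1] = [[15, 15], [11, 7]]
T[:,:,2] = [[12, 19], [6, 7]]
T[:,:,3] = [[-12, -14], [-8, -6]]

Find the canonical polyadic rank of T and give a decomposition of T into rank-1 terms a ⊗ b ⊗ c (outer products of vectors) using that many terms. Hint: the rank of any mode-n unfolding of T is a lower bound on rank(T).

Lower bound: the mode-1 unfolding of T (rows indexed by i, columns by (j,k) = (1,1), (1,2), (1,3), (2,1), (2,2), (2,3)) is [[15, 12, -12, 15, 19, -14], [11, 6, -8, 7, 7, -6]].
There the 2×2 minor on rows i ∈ {1, 2}, columns (j,k) ∈ {(1,1), (1,2)} is det [[15, 12], [11, 6]] = -42 ≠ 0, so this unfolding has rank ≥ 2; CP rank is at least every unfolding rank, so rank(T) ≥ 2. (Flattening ranks never certify an upper bound on CP rank; for that we must actually write T with 2 rank-1 terms.)
Upper bound — finding two terms. Write S_k = T[:,:,k] for the frontal slices: S₁ = [[15, 15], [11, 7]], S₂ = [[12, 19], [6, 7]], S₃ = [[-12, -14], [-8, -6]].
If T = a₁ ⊗ b₁ ⊗ c₁ + a₂ ⊗ b₂ ⊗ c₂ then each S_k = c₁[k]·a₁b₁ᵀ + c₂[k]·a₂b₂ᵀ. S₁ and S₂ are linearly independent, so a₁b₁ᵀ and a₂b₂ᵀ must span the same plane of matrices: they are the rank-1 matrices of the form x·S₁ + y·S₂.
det(x·S₁ + y·S₂) is −60·x² − 110·xy − 30·y² = (-10)·(2·x + 3·y)(3·x + y), vanishing at (x:y) = (3:-2) and (1:-3).
M₁ = 3·S₁ − 2·S₂ = [[21, 7], [21, 7]] = 7·(1, 1)(3, 1)ᵀ and M₂ = S₁ − 3·S₂ = [[-21, -42], [-7, -14]] = (-7)·(3, 1)(1, 2)ᵀ, so take a₁ = (1, 1), b₁ = (3, 1), a₂ = (3, 1), b₂ = (1, 2).
Each slice is an integer combination of E₁ = a₁b₁ᵀ and E₂ = a₂b₂ᵀ: S₁ = 3·E₁ + 2·E₂, S₂ = E₁ + 3·E₂, S₃ = −2·E₁ − 2·E₂; reading off coefficients, c₁ = (3, 1, -2) and c₂ = (2, 3, -2).
Hence T = (1, 1) ⊗ (3, 1) ⊗ (3, 1, -2) + (3, 1) ⊗ (1, 2) ⊗ (2, 3, -2), so rank(T) ≤ 2.
These bounds meet, so rank(T) = 2.
Check entry T[1,2,3] = -14: (1)·(1)·(-2) + (3)·(2)·(-2) = -14.

rank(T) = 2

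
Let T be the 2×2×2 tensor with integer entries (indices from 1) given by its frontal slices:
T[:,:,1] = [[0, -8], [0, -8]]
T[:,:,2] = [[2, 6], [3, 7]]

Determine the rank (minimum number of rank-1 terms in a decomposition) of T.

2

Lower bound: the mode-3 unfolding of T (rows indexed by k, columns by (i,j) = (1,1), (1,2), (2,1), (2,2)) is [[0, -8, 0, -8], [2, 6, 3, 7]].
There the 2×2 minor on rows k ∈ {1, 2}, columns (i,j) ∈ {(1,1), (1,2)} is det [[0, -8], [2, 6]] = 16 ≠ 0, so this unfolding has rank ≥ 2; CP rank is at least every unfolding rank, so rank(T) ≥ 2. (This is only a lower bound: in general the CP rank may exceed every unfolding rank, so we still need to exhibit 2 rank-1 terms summing to T.)
Upper bound — finding two terms. Write S_k = T[:,:,k] for the frontal slices: S₁ = [[0, -8], [0, -8]], S₂ = [[2, 6], [3, 7]].
If T = a₁ ∘ b₁ ∘ c₁ + a₂ ∘ b₂ ∘ c₂ then each S_k = c₁[k]·a₁b₁ᵀ + c₂[k]·a₂b₂ᵀ. S₁ and S₂ are linearly independent, so a₁b₁ᵀ and a₂b₂ᵀ must span the same plane of matrices: they are the rank-1 matrices of the form x·S₁ + y·S₂.
det(x·S₁ + y·S₂) is 8·xy − 4·y² = 4·(2·x − y)(y), vanishing at (x:y) = (1:2) and (1:0).
M₁ = S₁ + 2·S₂ = [[4, 4], [6, 6]] = 2·[2, 3][1, 1]ᵀ and M₂ = S₁ = [[0, -8], [0, -8]] = (-8)·[1, 1][0, 1]ᵀ, so take a₁ = [2, 3], b₁ = [1, 1], a₂ = [1, 1], b₂ = [0, 1].
Each slice is an integer combination of E₁ = a₁b₁ᵀ and E₂ = a₂b₂ᵀ: S₁ = −8·E₂, S₂ = E₁ + 4·E₂; reading off coefficients, c₁ = [0, 1] and c₂ = [-8, 4].
Hence T = [2, 3] ∘ [1, 1] ∘ [0, 1] + [1, 1] ∘ [0, 1] ∘ [-8, 4], so rank(T) ≤ 2.
These bounds meet, so rank(T) = 2.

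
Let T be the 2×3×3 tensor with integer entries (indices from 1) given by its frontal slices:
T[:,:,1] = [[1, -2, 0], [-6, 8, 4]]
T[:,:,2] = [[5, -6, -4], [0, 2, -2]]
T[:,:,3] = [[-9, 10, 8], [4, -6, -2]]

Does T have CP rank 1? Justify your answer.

The mode-3 unfolding of T (rows indexed by k, columns by (i,j) = (1,1), (1,2), (1,3), (2,1), (2,2), (2,3)) is [[1, -2, 0, -6, 8, 4], [5, -6, -4, 0, 2, -2], [-9, 10, 8, 4, -6, -2]].
There the 3×3 minor on rows k ∈ {1, 2, 3}, columns (i,j) ∈ {(1,1), (1,2), (2,1)} is det [[1, -2, -6], [5, -6, 0], [-9, 10, 4]] = 40 ≠ 0, so this unfolding has rank ≥ 3; CP rank is at least every unfolding rank, so rank(T) ≥ 3.
In particular rank(T) ≥ 3 > 1, so T is not rank-1.

No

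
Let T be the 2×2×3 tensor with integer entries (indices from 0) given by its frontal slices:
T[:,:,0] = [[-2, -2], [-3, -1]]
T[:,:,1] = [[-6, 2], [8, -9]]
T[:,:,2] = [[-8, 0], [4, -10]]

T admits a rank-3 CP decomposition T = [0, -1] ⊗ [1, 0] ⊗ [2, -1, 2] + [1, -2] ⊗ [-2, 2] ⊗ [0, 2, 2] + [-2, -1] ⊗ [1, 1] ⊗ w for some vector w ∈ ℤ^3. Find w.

Subtract the known terms from T to get the rank-1 residual R = [-2, -1] ⊗ [1, 1] ⊗ w, so R[i,j,k] = a[i]·b[j]·w[k]. Pick indices with nonzero a[0]·b[0] = (-2)·(1) = -2. Only the fibre through (0,0,·) is needed: R[0,0,:] = T[0,0,:] − Σₗ aₗ[0]bₗ[0]cₗ = [-2, -6, -8] − (0)·(1)·[2, -1, 2] − (1)·(-2)·[0, 2, 2] = [-2, -2, -4]. Then w[k] = R[0,0,k] / -2 for each k, giving w = [-2, -2, -4] / -2 = [1, 1, 2].

w = [1, 1, 2]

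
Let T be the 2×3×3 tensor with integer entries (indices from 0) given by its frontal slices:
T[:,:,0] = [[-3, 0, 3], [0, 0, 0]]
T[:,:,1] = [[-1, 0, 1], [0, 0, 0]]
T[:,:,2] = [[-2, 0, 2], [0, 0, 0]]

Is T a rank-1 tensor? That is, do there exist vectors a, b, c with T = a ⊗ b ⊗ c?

If T = a ⊗ b ⊗ c then every fibre of T is a multiple of the corresponding factor, so read the factors off the fibres through the nonzero entry T[0,0,0] = -3.
The mode-1 fibre T[:,0,0] = [-3, 0] gives a = [1, 0] (primitive direction); the mode-2 fibre T[0,:,0] = [-3, 0, 3] gives b = [1, 0, -1]; then c[k] = T[0,0,k] / (a[0]·b[0]) = [-3, -1, -2] / 1 = [-3, -1, -2].
Expanding [1, 0] ⊗ [1, 0, -1] ⊗ [-3, -1, -2] reproduces all 18 entries of T, so T = [1, 0] ⊗ [1, 0, -1] ⊗ [-3, -1, -2] and rank(T) ≤ 1.
Equivalently every frontal slice T[:,:,k] is c[k] times the rank-1 matrix [1, 0] ⊗ [1, 0, -1]. So T has rank 1 (it is nonzero).

Yes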